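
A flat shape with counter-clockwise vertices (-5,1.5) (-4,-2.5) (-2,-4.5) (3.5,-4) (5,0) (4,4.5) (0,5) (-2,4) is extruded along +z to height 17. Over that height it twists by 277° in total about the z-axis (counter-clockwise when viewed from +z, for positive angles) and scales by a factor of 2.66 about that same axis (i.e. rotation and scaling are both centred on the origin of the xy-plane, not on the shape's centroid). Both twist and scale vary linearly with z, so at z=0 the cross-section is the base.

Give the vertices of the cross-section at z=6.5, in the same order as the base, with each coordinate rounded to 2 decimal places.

t = z/height = 6.5/17 = 0.382353
s = 1 + (scale-1)·z/height = 1 + (2.66-1)·6.5/17 = 1.634706
θ = twist·z/height = 277°·6.5/17 = 105.9118° = 1.848509 rad
cos θ = -0.274157, sin θ = 0.961685 (intermediates below are computed at full precision and shown rounded to 5 d.p.)
v1: (-5,1.5) → rotate → (-0.07174,-5.21966) → ×s → (-0.11728,-8.53261) → (-0.12,-8.53)
v2: (-4,-2.5) → rotate → (3.50084,-3.16135) → ×s → (5.72284,-5.16787) → (5.72,-5.17)
v3: (-2,-4.5) → rotate → (4.87590,-0.68966) → ×s → (7.97066,-1.12740) → (7.97,-1.13)
v4: (3.5,-4) → rotate → (2.88719,4.46252) → ×s → (4.71971,7.29491) → (4.72,7.29)
v5: (5,0) → rotate → (-1.37078,4.80843) → ×s → (-2.24083,7.86036) → (-2.24,7.86)
v6: (4,4.5) → rotate → (-5.42421,2.61304) → ×s → (-8.86699,4.27154) → (-8.87,4.27)
v7: (0,5) → rotate → (-4.80843,-1.37078) → ×s → (-7.86036,-2.24083) → (-7.86,-2.24)
v8: (-2,4) → rotate → (-3.29843,-3.02000) → ×s → (-5.39196,-4.93681) → (-5.39,-4.94)

Cross-section at z=6.5: (-0.12,-8.53) (5.72,-5.17) (7.97,-1.13) (4.72,7.29) (-2.24,7.86) (-8.87,4.27) (-7.86,-2.24) (-5.39,-4.94)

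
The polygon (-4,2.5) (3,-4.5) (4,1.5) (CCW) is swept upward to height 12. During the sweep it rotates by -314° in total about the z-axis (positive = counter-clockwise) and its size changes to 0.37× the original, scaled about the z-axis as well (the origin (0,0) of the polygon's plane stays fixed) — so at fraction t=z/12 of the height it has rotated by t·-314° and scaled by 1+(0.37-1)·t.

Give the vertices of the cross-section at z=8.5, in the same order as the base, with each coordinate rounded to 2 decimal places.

t = z/height = 8.5/12 = 0.708333
s = 1 + (scale-1)·z/height = 1 + (0.37-1)·8.5/12 = 0.553750
θ = twist·z/height = -314°·8.5/12 = -222.4167° = -3.881903 rad
cos θ = -0.738259, sin θ = 0.674517 (intermediates below are computed at full precision and shown rounded to 5 d.p.)
v1: (-4,2.5) → rotate → (1.26674,-4.54372) → ×s → (0.70146,-2.51608) → (0.70,-2.52)
v2: (3,-4.5) → rotate → (0.82055,5.34572) → ×s → (0.45438,2.96019) → (0.45,2.96)
v3: (4,1.5) → rotate → (-3.96481,1.59068) → ×s → (-2.19551,0.88084) → (-2.20,0.88)

Cross-section at z=8.5: (0.70,-2.52) (0.45,2.96) (-2.20,0.88)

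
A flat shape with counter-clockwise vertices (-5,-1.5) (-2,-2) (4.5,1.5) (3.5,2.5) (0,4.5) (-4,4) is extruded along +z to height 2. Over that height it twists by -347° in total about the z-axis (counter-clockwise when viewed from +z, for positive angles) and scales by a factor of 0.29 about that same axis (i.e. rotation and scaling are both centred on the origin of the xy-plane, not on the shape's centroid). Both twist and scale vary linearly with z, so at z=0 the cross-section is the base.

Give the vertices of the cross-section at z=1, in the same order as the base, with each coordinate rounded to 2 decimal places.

t = z/height = 1/2 = 0.5
s = 1 + (scale-1)·z/height = 1 + (0.29-1)·1/2 = 0.645000
θ = twist·z/height = -347°·1/2 = -173.5000° = -3.028146 rad
cos θ = -0.993572, sin θ = -0.113203 (intermediates below are computed at full precision and shown rounded to 5 d.p.)
v1: (-5,-1.5) → rotate → (4.79805,2.05637) → ×s → (3.09475,1.32636) → (3.09,1.33)
v2: (-2,-2) → rotate → (1.76074,2.21355) → ×s → (1.13568,1.42774) → (1.14,1.43)
v3: (4.5,1.5) → rotate → (-4.30127,-1.99977) → ×s → (-2.77432,-1.28985) → (-2.77,-1.29)
v4: (3.5,2.5) → rotate → (-3.19449,-2.88014) → ×s → (-2.06045,-1.85769) → (-2.06,-1.86)
v5: (0,4.5) → rotate → (0.50941,-4.47107) → ×s → (0.32857,-2.88384) → (0.33,-2.88)
v6: (-4,4) → rotate → (4.42710,-3.52147) → ×s → (2.85548,-2.27135) → (2.86,-2.27)

Cross-section at z=1: (3.09,1.33) (1.14,1.43) (-2.77,-1.29) (-2.06,-1.86) (0.33,-2.88) (2.86,-2.27)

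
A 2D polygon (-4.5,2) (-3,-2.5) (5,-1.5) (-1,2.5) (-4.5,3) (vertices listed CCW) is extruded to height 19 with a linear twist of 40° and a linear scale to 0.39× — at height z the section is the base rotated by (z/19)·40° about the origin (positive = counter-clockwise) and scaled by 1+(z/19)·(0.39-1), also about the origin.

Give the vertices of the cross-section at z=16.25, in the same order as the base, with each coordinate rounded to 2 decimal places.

t = z/height = 16.25/19 = 0.855263
s = 1 + (scale-1)·z/height = 1 + (0.39-1)·16.25/19 = 0.478289
θ = twist·z/height = 40°·16.25/19 = 34.2105° = 0.597086 rad
cos θ = 0.826977, sin θ = 0.562235 (intermediates below are computed at full precision and shown rounded to 5 d.p.)
v1: (-4.5,2) → rotate → (-4.84587,-0.87610) → ×s → (-2.31773,-0.41903) → (-2.32,-0.42)
v2: (-3,-2.5) → rotate → (-1.07534,-3.75415) → ×s → (-0.51433,-1.79557) → (-0.51,-1.80)
v3: (5,-1.5) → rotate → (4.97824,1.57071) → ×s → (2.38104,0.75125) → (2.38,0.75)
v4: (-1,2.5) → rotate → (-2.23257,1.50521) → ×s → (-1.06781,0.71993) → (-1.07,0.72)
v5: (-4.5,3) → rotate → (-5.40810,-0.04913) → ×s → (-2.58664,-0.02350) → (-2.59,-0.02)

Cross-section at z=16.25: (-2.32,-0.42) (-0.51,-1.80) (2.38,0.75) (-1.07,0.72) (-2.59,-0.02)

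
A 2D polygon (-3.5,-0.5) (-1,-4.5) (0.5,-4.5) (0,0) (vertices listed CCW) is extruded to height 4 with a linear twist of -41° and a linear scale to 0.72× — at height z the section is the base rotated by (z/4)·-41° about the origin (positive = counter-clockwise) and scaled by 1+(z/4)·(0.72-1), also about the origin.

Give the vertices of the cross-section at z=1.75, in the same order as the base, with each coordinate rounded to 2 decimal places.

t = z/height = 1.75/4 = 0.4375
s = 1 + (scale-1)·z/height = 1 + (0.72-1)·1.75/4 = 0.877500
θ = twist·z/height = -41°·1.75/4 = -17.9375° = -0.313068 rad
cos θ = 0.951393, sin θ = -0.307979 (intermediates below are computed at full precision and shown rounded to 5 d.p.)
v1: (-3.5,-0.5) → rotate → (-3.48387,0.60223) → ×s → (-3.05709,0.52846) → (-3.06,0.53)
v2: (-1,-4.5) → rotate → (-2.33730,-3.97329) → ×s → (-2.05098,-3.48656) → (-2.05,-3.49)
v3: (0.5,-4.5) → rotate → (-0.91021,-4.43526) → ×s → (-0.79871,-3.89194) → (-0.80,-3.89)
v4: (0,0) → rotate → (0.00000,0.00000) → ×s → (0.00000,0.00000) → (0.00,0.00)

Cross-section at z=1.75: (-3.06,0.53) (-2.05,-3.49) (-0.80,-3.89) (0.00,0.00)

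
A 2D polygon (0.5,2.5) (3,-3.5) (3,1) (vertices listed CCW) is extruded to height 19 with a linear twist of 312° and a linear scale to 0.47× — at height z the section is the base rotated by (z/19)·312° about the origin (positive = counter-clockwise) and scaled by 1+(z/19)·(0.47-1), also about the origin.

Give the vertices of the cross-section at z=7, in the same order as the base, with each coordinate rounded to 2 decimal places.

Cross-section at z=7: (-1.99,-0.48) (1.54,3.38) (-1.75,1.85)

t = z/height = 7/19 = 0.368421
s = 1 + (scale-1)·z/height = 1 + (0.47-1)·7/19 = 0.804737
θ = twist·z/height = 312°·7/19 = 114.9474° = 2.006210 rad
cos θ = -0.421786, sin θ = 0.906696 (intermediates below are computed at full precision and shown rounded to 5 d.p.)
v1: (0.5,2.5) → rotate → (-2.47763,-0.60112) → ×s → (-1.99384,-0.48374) → (-1.99,-0.48)
v2: (3,-3.5) → rotate → (1.90808,4.19634) → ×s → (1.53550,3.37695) → (1.54,3.38)
v3: (3,1) → rotate → (-2.17205,2.29830) → ×s → (-1.74793,1.84953) → (-1.75,1.85)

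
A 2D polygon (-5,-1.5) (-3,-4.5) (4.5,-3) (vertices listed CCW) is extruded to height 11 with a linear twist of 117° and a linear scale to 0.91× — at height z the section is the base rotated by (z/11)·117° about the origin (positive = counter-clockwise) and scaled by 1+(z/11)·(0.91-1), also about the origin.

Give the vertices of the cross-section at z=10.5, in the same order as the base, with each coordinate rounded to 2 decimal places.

t = z/height = 10.5/11 = 0.954545
s = 1 + (scale-1)·z/height = 1 + (0.91-1)·10.5/11 = 0.914091
θ = twist·z/height = 117°·10.5/11 = 111.6818° = 1.949215 rad
cos θ = -0.369452, sin θ = 0.929250 (intermediates below are computed at full precision and shown rounded to 5 d.p.)
v1: (-5,-1.5) → rotate → (3.24113,-4.09207) → ×s → (2.96269,-3.74053) → (2.96,-3.74)
v2: (-3,-4.5) → rotate → (5.28998,-1.12522) → ×s → (4.83552,-1.02855) → (4.84,-1.03)
v3: (4.5,-3) → rotate → (1.12522,5.28998) → ×s → (1.02855,4.83552) → (1.03,4.84)

Cross-section at z=10.5: (2.96,-3.74) (4.84,-1.03) (1.03,4.84)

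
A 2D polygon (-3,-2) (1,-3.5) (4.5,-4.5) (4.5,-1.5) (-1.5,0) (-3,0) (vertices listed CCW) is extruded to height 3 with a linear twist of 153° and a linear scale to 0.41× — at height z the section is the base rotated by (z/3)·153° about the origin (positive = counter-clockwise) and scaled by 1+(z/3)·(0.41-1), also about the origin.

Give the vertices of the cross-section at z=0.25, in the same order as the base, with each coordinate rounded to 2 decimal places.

Cross-section at z=0.25: (-2.36,-2.48) (1.66,-3.04) (5.12,-3.23) (4.49,-0.45) (-1.39,-0.31) (-2.78,-0.63)

t = z/height = 0.25/3 = 0.0833333
s = 1 + (scale-1)·z/height = 1 + (0.41-1)·0.25/3 = 0.950833
θ = twist·z/height = 153°·0.25/3 = 12.7500° = 0.222529 rad
cos θ = 0.975342, sin θ = 0.220697 (intermediates below are computed at full precision and shown rounded to 5 d.p.)
v1: (-3,-2) → rotate → (-2.48463,-2.61278) → ×s → (-2.36247,-2.48432) → (-2.36,-2.48)
v2: (1,-3.5) → rotate → (1.74778,-3.19300) → ×s → (1.66185,-3.03601) → (1.66,-3.04)
v3: (4.5,-4.5) → rotate → (5.38218,-3.39590) → ×s → (5.11756,-3.22894) → (5.12,-3.23)
v4: (4.5,-1.5) → rotate → (4.72009,-0.46988) → ×s → (4.48802,-0.44677) → (4.49,-0.45)
v5: (-1.5,0) → rotate → (-1.46301,-0.33105) → ×s → (-1.39108,-0.31477) → (-1.39,-0.31)
v6: (-3,0) → rotate → (-2.92603,-0.66209) → ×s → (-2.78216,-0.62954) → (-2.78,-0.63)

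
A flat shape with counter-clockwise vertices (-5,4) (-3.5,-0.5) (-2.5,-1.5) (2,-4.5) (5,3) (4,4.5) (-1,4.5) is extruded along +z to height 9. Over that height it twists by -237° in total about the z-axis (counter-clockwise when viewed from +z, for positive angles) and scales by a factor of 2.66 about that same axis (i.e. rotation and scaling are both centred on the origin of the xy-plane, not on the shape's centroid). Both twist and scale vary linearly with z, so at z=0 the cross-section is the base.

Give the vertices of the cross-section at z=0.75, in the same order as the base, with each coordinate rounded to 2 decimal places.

t = z/height = 0.75/9 = 0.0833333
s = 1 + (scale-1)·z/height = 1 + (2.66-1)·0.75/9 = 1.138333
θ = twist·z/height = -237°·0.75/9 = -19.7500° = -0.344703 rad
cos θ = 0.941176, sin θ = -0.337917 (intermediates below are computed at full precision and shown rounded to 5 d.p.)
v1: (-5,4) → rotate → (-3.35421,5.45429) → ×s → (-3.81821,6.20880) → (-3.82,6.21)
v2: (-3.5,-0.5) → rotate → (-3.46307,0.71212) → ×s → (-3.94213,0.81063) → (-3.94,0.81)
v3: (-2.5,-1.5) → rotate → (-2.85982,-0.56697) → ×s → (-3.25542,-0.64540) → (-3.26,-0.65)
v4: (2,-4.5) → rotate → (0.36173,-4.91113) → ×s → (0.41177,-5.59050) → (0.41,-5.59)
v5: (5,3) → rotate → (5.71963,1.13394) → ×s → (6.51085,1.29081) → (6.51,1.29)
v6: (4,4.5) → rotate → (5.28533,2.88363) → ×s → (6.01647,3.28253) → (6.02,3.28)
v7: (-1,4.5) → rotate → (0.57945,4.57321) → ×s → (0.65961,5.20584) → (0.66,5.21)

Cross-section at z=0.75: (-3.82,6.21) (-3.94,0.81) (-3.26,-0.65) (0.41,-5.59) (6.51,1.29) (6.02,3.28) (0.66,5.21)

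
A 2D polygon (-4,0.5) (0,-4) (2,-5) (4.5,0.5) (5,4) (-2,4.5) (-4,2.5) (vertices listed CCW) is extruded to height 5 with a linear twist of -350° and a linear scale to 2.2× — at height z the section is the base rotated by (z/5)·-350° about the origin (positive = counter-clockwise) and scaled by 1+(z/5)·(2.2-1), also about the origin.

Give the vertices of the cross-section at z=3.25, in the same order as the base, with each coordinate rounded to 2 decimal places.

t = z/height = 3.25/5 = 0.65
s = 1 + (scale-1)·z/height = 1 + (2.2-1)·3.25/5 = 1.780000
θ = twist·z/height = -350°·3.25/5 = -227.5000° = -3.970624 rad
cos θ = -0.675590, sin θ = 0.737277 (intermediates below are computed at full precision and shown rounded to 5 d.p.)
v1: (-4,0.5) → rotate → (2.33372,-3.28690) → ×s → (4.15403,-5.85069) → (4.15,-5.85)
v2: (0,-4) → rotate → (2.94911,2.70236) → ×s → (5.24941,4.81020) → (5.25,4.81)
v3: (2,-5) → rotate → (2.33521,4.85251) → ×s → (4.15667,8.63746) → (4.16,8.64)
v4: (4.5,0.5) → rotate → (-3.40879,2.97995) → ×s → (-6.06765,5.30432) → (-6.07,5.30)
v5: (5,4) → rotate → (-6.32706,0.98403) → ×s → (-11.26217,1.75157) → (-11.26,1.75)
v6: (-2,4.5) → rotate → (-1.96657,-4.51471) → ×s → (-3.50049,-8.03618) → (-3.50,-8.04)
v7: (-4,2.5) → rotate → (0.85917,-4.63808) → ×s → (1.52932,-8.25579) → (1.53,-8.26)

Cross-section at z=3.25: (4.15,-5.85) (5.25,4.81) (4.16,8.64) (-6.07,5.30) (-11.26,1.75) (-3.50,-8.04) (1.53,-8.26)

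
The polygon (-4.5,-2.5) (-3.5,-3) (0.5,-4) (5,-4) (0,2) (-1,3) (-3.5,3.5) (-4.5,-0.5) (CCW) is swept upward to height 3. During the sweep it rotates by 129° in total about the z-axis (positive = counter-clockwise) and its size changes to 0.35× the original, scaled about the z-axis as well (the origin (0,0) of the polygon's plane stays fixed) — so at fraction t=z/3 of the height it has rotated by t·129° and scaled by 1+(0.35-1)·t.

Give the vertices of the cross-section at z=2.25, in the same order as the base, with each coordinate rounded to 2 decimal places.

t = z/height = 2.25/3 = 0.75
s = 1 + (scale-1)·z/height = 1 + (0.35-1)·2.25/3 = 0.512500
θ = twist·z/height = 129°·2.25/3 = 96.7500° = 1.688606 rad
cos θ = -0.117537, sin θ = 0.993068 (intermediates below are computed at full precision and shown rounded to 5 d.p.)
v1: (-4.5,-2.5) → rotate → (3.01159,-4.17496) → ×s → (1.54344,-2.13967) → (1.54,-2.14)
v2: (-3.5,-3) → rotate → (3.39059,-3.12313) → ×s → (1.73768,-1.60060) → (1.74,-1.60)
v3: (0.5,-4) → rotate → (3.91351,0.96668) → ×s → (2.00567,0.49543) → (2.01,0.50)
v4: (5,-4) → rotate → (3.38459,5.43549) → ×s → (1.73460,2.78569) → (1.73,2.79)
v5: (0,2) → rotate → (-1.98614,-0.23507) → ×s → (-1.01790,-0.12048) → (-1.02,-0.12)
v6: (-1,3) → rotate → (-2.86167,-1.34568) → ×s → (-1.46660,-0.68966) → (-1.47,-0.69)
v7: (-3.5,3.5) → rotate → (-3.06436,-3.88712) → ×s → (-1.57048,-1.99215) → (-1.57,-1.99)
v8: (-4.5,-0.5) → rotate → (1.02545,-4.41004) → ×s → (0.52554,-2.26015) → (0.53,-2.26)

Cross-section at z=2.25: (1.54,-2.14) (1.74,-1.60) (2.01,0.50) (1.73,2.79) (-1.02,-0.12) (-1.47,-0.69) (-1.57,-1.99) (0.53,-2.26)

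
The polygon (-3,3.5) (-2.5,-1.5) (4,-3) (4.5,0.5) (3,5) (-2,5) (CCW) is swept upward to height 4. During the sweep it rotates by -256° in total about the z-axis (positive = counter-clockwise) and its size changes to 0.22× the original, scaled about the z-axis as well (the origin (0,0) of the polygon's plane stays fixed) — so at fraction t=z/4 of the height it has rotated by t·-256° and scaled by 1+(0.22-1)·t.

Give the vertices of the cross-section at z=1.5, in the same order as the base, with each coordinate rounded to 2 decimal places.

Cross-section at z=1.5: (2.68,1.85) (-0.87,1.87) (-2.41,-2.59) (0.02,-3.20) (3.30,-2.48) (3.67,1.04)

t = z/height = 1.5/4 = 0.375
s = 1 + (scale-1)·z/height = 1 + (0.22-1)·1.5/4 = 0.707500
θ = twist·z/height = -256°·1.5/4 = -96.0000° = -1.675516 rad
cos θ = -0.104528, sin θ = -0.994522 (intermediates below are computed at full precision and shown rounded to 5 d.p.)
v1: (-3,3.5) → rotate → (3.79441,2.61772) → ×s → (2.68455,1.85203) → (2.68,1.85)
v2: (-2.5,-1.5) → rotate → (-1.23046,2.64310) → ×s → (-0.87055,1.86999) → (-0.87,1.87)
v3: (4,-3) → rotate → (-3.40168,-3.66450) → ×s → (-2.40669,-2.59264) → (-2.41,-2.59)
v4: (4.5,0.5) → rotate → (0.02688,-4.52761) → ×s → (0.01902,-3.20329) → (0.02,-3.20)
v5: (3,5) → rotate → (4.65902,-3.50621) → ×s → (3.29626,-2.48064) → (3.30,-2.48)
v6: (-2,5) → rotate → (5.18167,1.46640) → ×s → (3.66603,1.03748) → (3.67,1.04)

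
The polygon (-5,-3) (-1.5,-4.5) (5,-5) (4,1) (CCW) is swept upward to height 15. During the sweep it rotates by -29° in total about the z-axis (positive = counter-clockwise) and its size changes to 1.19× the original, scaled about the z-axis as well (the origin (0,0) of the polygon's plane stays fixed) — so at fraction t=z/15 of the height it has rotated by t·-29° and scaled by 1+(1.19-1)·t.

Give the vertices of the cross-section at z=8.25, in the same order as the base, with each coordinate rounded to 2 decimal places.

Cross-section at z=8.25: (-6.22,-1.67) (-2.96,-4.32) (3.79,-6.83) (4.55,-0.15)

t = z/height = 8.25/15 = 0.55
s = 1 + (scale-1)·z/height = 1 + (1.19-1)·8.25/15 = 1.104500
θ = twist·z/height = -29°·8.25/15 = -15.9500° = -0.278380 rad
cos θ = 0.961502, sin θ = -0.274798 (intermediates below are computed at full precision and shown rounded to 5 d.p.)
v1: (-5,-3) → rotate → (-5.63190,-1.51051) → ×s → (-6.22044,-1.66836) → (-6.22,-1.67)
v2: (-1.5,-4.5) → rotate → (-2.67885,-3.91456) → ×s → (-2.95878,-4.32363) → (-2.96,-4.32)
v3: (5,-5) → rotate → (3.43352,-6.18150) → ×s → (3.79232,-6.82747) → (3.79,-6.83)
v4: (4,1) → rotate → (4.12081,-0.13769) → ×s → (4.55143,-0.15208) → (4.55,-0.15)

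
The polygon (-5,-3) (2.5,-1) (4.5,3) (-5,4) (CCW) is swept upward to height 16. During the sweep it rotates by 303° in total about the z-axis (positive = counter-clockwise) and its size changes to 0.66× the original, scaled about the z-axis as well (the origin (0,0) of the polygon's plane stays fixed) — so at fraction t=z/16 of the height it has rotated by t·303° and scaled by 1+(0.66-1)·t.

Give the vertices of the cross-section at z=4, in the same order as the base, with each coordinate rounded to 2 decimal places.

t = z/height = 4/16 = 0.25
s = 1 + (scale-1)·z/height = 1 + (0.66-1)·4/16 = 0.915000
θ = twist·z/height = 303°·4/16 = 75.7500° = 1.322087 rad
cos θ = 0.246153, sin θ = 0.969231 (intermediates below are computed at full precision and shown rounded to 5 d.p.)
v1: (-5,-3) → rotate → (1.67693,-5.58461) → ×s → (1.53439,-5.10992) → (1.53,-5.11)
v2: (2.5,-1) → rotate → (1.58461,2.17692) → ×s → (1.44992,1.99189) → (1.45,1.99)
v3: (4.5,3) → rotate → (-1.80000,5.10000) → ×s → (-1.64700,4.66650) → (-1.65,4.67)
v4: (-5,4) → rotate → (-5.10769,-3.86154) → ×s → (-4.67354,-3.53331) → (-4.67,-3.53)

Cross-section at z=4: (1.53,-5.11) (1.45,1.99) (-1.65,4.67) (-4.67,-3.53)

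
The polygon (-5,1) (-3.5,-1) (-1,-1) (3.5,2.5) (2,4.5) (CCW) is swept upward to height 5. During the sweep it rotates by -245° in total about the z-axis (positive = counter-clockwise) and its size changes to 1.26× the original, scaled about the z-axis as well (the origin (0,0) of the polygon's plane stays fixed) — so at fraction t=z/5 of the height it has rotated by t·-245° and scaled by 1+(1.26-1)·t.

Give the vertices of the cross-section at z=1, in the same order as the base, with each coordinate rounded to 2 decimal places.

t = z/height = 1/5 = 0.2
s = 1 + (scale-1)·z/height = 1 + (1.26-1)·1/5 = 1.052000
θ = twist·z/height = -245°·1/5 = -49.0000° = -0.855211 rad
cos θ = 0.656059, sin θ = -0.754710 (intermediates below are computed at full precision and shown rounded to 5 d.p.)
v1: (-5,1) → rotate → (-2.52559,4.42961) → ×s → (-2.65692,4.65995) → (-2.66,4.66)
v2: (-3.5,-1) → rotate → (-3.05092,1.98542) → ×s → (-3.20956,2.08867) → (-3.21,2.09)
v3: (-1,-1) → rotate → (-1.41077,0.09865) → ×s → (-1.48413,0.10378) → (-1.48,0.10)
v4: (3.5,2.5) → rotate → (4.18298,-1.00134) → ×s → (4.40050,-1.05341) → (4.40,-1.05)
v5: (2,4.5) → rotate → (4.70831,1.44285) → ×s → (4.95314,1.51787) → (4.95,1.52)

Cross-section at z=1: (-2.66,4.66) (-3.21,2.09) (-1.48,0.10) (4.40,-1.05) (4.95,1.52)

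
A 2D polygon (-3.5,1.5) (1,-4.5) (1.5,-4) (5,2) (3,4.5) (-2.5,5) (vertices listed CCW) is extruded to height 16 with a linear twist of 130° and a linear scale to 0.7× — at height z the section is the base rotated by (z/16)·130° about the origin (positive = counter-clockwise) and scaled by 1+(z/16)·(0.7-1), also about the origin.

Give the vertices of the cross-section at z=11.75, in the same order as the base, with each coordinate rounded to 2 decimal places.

Cross-section at z=11.75: (-0.90,-2.83) (3.42,1.11) (2.99,1.46) (-1.92,3.73) (-3.72,1.99) (-3.69,-2.31)

t = z/height = 11.75/16 = 0.734375
s = 1 + (scale-1)·z/height = 1 + (0.7-1)·11.75/16 = 0.779688
θ = twist·z/height = 130°·11.75/16 = 95.4688° = 1.666244 rad
cos θ = -0.095303, sin θ = 0.995448 (intermediates below are computed at full precision and shown rounded to 5 d.p.)
v1: (-3.5,1.5) → rotate → (-1.15961,-3.62702) → ×s → (-0.90414,-2.82794) → (-0.90,-2.83)
v2: (1,-4.5) → rotate → (4.38421,1.42431) → ×s → (3.41832,1.11052) → (3.42,1.11)
v3: (1.5,-4) → rotate → (3.83884,1.87438) → ×s → (2.99309,1.46143) → (2.99,1.46)
v4: (5,2) → rotate → (-2.46741,4.78664) → ×s → (-1.92381,3.73208) → (-1.92,3.73)
v5: (3,4.5) → rotate → (-4.76543,2.55748) → ×s → (-3.71554,1.99404) → (-3.72,1.99)
v6: (-2.5,5) → rotate → (-4.73898,-2.96513) → ×s → (-3.69493,-2.31188) → (-3.69,-2.31)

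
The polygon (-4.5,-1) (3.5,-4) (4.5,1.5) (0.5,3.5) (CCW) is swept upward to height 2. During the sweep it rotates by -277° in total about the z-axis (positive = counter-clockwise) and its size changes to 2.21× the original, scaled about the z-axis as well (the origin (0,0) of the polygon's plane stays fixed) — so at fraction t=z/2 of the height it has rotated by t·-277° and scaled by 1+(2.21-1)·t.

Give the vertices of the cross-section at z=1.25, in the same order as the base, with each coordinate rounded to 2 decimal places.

Cross-section at z=1.25: (7.64,2.69) (-6.94,6.24) (-7.53,-3.56) (-0.14,-6.21)

t = z/height = 1.25/2 = 0.625
s = 1 + (scale-1)·z/height = 1 + (2.21-1)·1.25/2 = 1.756250
θ = twist·z/height = -277°·1.25/2 = -173.1250° = -3.021601 rad
cos θ = -0.992810, sin θ = -0.119704 (intermediates below are computed at full precision and shown rounded to 5 d.p.)
v1: (-4.5,-1) → rotate → (4.34794,1.53148) → ×s → (7.63607,2.68965) → (7.64,2.69)
v2: (3.5,-4) → rotate → (-3.95365,3.55228) → ×s → (-6.94360,6.23868) → (-6.94,6.24)
v3: (4.5,1.5) → rotate → (-4.28809,-2.02788) → ×s → (-7.53095,-3.56147) → (-7.53,-3.56)
v4: (0.5,3.5) → rotate → (-0.07744,-3.53469) → ×s → (-0.13601,-6.20779) → (-0.14,-6.21)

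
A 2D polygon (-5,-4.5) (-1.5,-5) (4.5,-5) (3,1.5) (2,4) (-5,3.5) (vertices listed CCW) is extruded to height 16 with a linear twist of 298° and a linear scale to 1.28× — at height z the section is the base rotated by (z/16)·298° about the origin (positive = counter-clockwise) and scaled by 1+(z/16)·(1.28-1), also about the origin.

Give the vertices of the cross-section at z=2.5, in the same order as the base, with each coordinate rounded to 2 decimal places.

t = z/height = 2.5/16 = 0.15625
s = 1 + (scale-1)·z/height = 1 + (1.28-1)·2.5/16 = 1.043750
θ = twist·z/height = 298°·2.5/16 = 46.5625° = 0.812669 rad
cos θ = 0.687563, sin θ = 0.726125 (intermediates below are computed at full precision and shown rounded to 5 d.p.)
v1: (-5,-4.5) → rotate → (-0.17025,-6.72466) → ×s → (-0.17770,-7.01886) → (-0.18,-7.02)
v2: (-1.5,-5) → rotate → (2.59928,-4.52700) → ×s → (2.71300,-4.72506) → (2.71,-4.73)
v3: (4.5,-5) → rotate → (6.72466,-0.17025) → ×s → (7.01886,-0.17770) → (7.02,-0.18)
v4: (3,1.5) → rotate → (0.97350,3.20972) → ×s → (1.01609,3.35014) → (1.02,3.35)
v5: (2,4) → rotate → (-1.52937,4.20250) → ×s → (-1.59628,4.38636) → (-1.60,4.39)
v6: (-5,3.5) → rotate → (-5.97925,-1.22415) → ×s → (-6.24084,-1.27771) → (-6.24,-1.28)

Cross-section at z=2.5: (-0.18,-7.02) (2.71,-4.73) (7.02,-0.18) (1.02,3.35) (-1.60,4.39) (-6.24,-1.28)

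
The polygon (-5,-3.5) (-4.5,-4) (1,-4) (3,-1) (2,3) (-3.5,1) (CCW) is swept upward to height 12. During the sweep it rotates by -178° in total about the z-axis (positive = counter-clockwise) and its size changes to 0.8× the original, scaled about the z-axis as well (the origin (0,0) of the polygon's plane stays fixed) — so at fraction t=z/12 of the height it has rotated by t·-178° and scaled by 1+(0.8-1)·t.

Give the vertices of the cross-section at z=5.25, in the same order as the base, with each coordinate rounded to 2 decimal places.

Cross-section at z=5.25: (-4.08,3.79) (-4.43,3.25) (-3.38,-1.66) (-0.32,-2.87) (3.06,-1.21) (0.22,3.31)

t = z/height = 5.25/12 = 0.4375
s = 1 + (scale-1)·z/height = 1 + (0.8-1)·5.25/12 = 0.912500
θ = twist·z/height = -178°·5.25/12 = -77.8750° = -1.359175 rad
cos θ = 0.210045, sin θ = -0.977692 (intermediates below are computed at full precision and shown rounded to 5 d.p.)
v1: (-5,-3.5) → rotate → (-4.47215,4.15330) → ×s → (-4.08083,3.78989) → (-4.08,3.79)
v2: (-4.5,-4) → rotate → (-4.85597,3.55943) → ×s → (-4.43107,3.24798) → (-4.43,3.25)
v3: (1,-4) → rotate → (-3.70072,-1.81787) → ×s → (-3.37691,-1.65881) → (-3.38,-1.66)
v4: (3,-1) → rotate → (-0.34756,-3.14312) → ×s → (-0.31714,-2.86810) → (-0.32,-2.87)
v5: (2,3) → rotate → (3.35317,-1.32525) → ×s → (3.05976,-1.20929) → (3.06,-1.21)
v6: (-3.5,1) → rotate → (0.24253,3.63197) → ×s → (0.22131,3.31417) → (0.22,3.31)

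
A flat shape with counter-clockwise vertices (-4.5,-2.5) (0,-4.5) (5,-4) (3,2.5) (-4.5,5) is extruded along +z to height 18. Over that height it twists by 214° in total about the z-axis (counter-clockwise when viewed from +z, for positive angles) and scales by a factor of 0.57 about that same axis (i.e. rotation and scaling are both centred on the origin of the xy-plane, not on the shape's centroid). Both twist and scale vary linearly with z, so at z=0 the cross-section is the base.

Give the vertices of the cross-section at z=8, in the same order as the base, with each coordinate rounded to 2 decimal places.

Cross-section at z=8: (2.34,-3.45) (3.63,0.32) (2.86,4.32) (-2.23,2.24) (-3.70,-3.99)

t = z/height = 8/18 = 0.444444
s = 1 + (scale-1)·z/height = 1 + (0.57-1)·8/18 = 0.808889
θ = twist·z/height = 214°·8/18 = 95.1111° = 1.660002 rad
cos θ = -0.089087, sin θ = 0.996024 (intermediates below are computed at full precision and shown rounded to 5 d.p.)
v1: (-4.5,-2.5) → rotate → (2.89095,-4.25939) → ×s → (2.33846,-3.44537) → (2.34,-3.45)
v2: (0,-4.5) → rotate → (4.48211,0.40089) → ×s → (3.62553,0.32428) → (3.63,0.32)
v3: (5,-4) → rotate → (3.53866,5.33647) → ×s → (2.86238,4.31661) → (2.86,4.32)
v4: (3,2.5) → rotate → (-2.75732,2.76535) → ×s → (-2.23037,2.23686) → (-2.23,2.24)
v5: (-4.5,5) → rotate → (-4.57923,-4.92754) → ×s → (-3.70408,-3.98584) → (-3.70,-3.99)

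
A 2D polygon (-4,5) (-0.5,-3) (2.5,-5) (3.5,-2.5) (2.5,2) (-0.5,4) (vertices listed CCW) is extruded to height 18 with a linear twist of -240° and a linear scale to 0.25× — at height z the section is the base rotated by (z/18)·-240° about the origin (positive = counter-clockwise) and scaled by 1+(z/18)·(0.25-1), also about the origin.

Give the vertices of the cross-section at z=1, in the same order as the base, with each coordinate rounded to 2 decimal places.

t = z/height = 1/18 = 0.0555556
s = 1 + (scale-1)·z/height = 1 + (0.25-1)·1/18 = 0.958333
θ = twist·z/height = -240°·1/18 = -13.3333° = -0.232711 rad
cos θ = 0.973045, sin θ = -0.230616 (intermediates below are computed at full precision and shown rounded to 5 d.p.)
v1: (-4,5) → rotate → (-2.73910,5.78769) → ×s → (-2.62497,5.54653) → (-2.62,5.55)
v2: (-0.5,-3) → rotate → (-1.17837,-2.80383) → ×s → (-1.12927,-2.68700) → (-1.13,-2.69)
v3: (2.5,-5) → rotate → (1.27953,-5.44176) → ×s → (1.22622,-5.21502) → (1.23,-5.22)
v4: (3.5,-2.5) → rotate → (2.82912,-3.23977) → ×s → (2.71124,-3.10478) → (2.71,-3.10)
v5: (2.5,2) → rotate → (2.89384,1.36955) → ×s → (2.77327,1.31249) → (2.77,1.31)
v6: (-0.5,4) → rotate → (0.43594,4.00749) → ×s → (0.41778,3.84051) → (0.42,3.84)

Cross-section at z=1: (-2.62,5.55) (-1.13,-2.69) (1.23,-5.22) (2.71,-3.10) (2.77,1.31) (0.42,3.84)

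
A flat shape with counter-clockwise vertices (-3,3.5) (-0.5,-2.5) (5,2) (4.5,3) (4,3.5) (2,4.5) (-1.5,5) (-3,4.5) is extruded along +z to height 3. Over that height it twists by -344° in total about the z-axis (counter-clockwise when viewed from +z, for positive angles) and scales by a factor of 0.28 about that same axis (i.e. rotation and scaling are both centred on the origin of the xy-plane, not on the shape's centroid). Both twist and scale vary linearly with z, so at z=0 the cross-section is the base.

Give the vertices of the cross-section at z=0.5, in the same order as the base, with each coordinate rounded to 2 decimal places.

t = z/height = 0.5/3 = 0.166667
s = 1 + (scale-1)·z/height = 1 + (0.28-1)·0.5/3 = 0.880000
θ = twist·z/height = -344°·0.5/3 = -57.3333° = -1.000655 rad
cos θ = 0.539751, sin θ = -0.841825 (intermediates below are computed at full precision and shown rounded to 5 d.p.)
v1: (-3,3.5) → rotate → (1.32714,4.41460) → ×s → (1.16788,3.88485) → (1.17,3.88)
v2: (-0.5,-2.5) → rotate → (-2.37444,-0.92846) → ×s → (-2.08951,-0.81705) → (-2.09,-0.82)
v3: (5,2) → rotate → (4.38240,-3.12962) → ×s → (3.85651,-2.75407) → (3.86,-2.75)
v4: (4.5,3) → rotate → (4.95435,-2.16896) → ×s → (4.35983,-1.90869) → (4.36,-1.91)
v5: (4,3.5) → rotate → (5.10539,-1.47817) → ×s → (4.49274,-1.30079) → (4.49,-1.30)
v6: (2,4.5) → rotate → (4.86771,0.74523) → ×s → (4.28359,0.65580) → (4.28,0.66)
v7: (-1.5,5) → rotate → (3.39950,3.96149) → ×s → (2.99156,3.48611) → (2.99,3.49)
v8: (-3,4.5) → rotate → (2.16896,4.95435) → ×s → (1.90869,4.35983) → (1.91,4.36)

Cross-section at z=0.5: (1.17,3.88) (-2.09,-0.82) (3.86,-2.75) (4.36,-1.91) (4.49,-1.30) (4.28,0.66) (2.99,3.49) (1.91,4.36)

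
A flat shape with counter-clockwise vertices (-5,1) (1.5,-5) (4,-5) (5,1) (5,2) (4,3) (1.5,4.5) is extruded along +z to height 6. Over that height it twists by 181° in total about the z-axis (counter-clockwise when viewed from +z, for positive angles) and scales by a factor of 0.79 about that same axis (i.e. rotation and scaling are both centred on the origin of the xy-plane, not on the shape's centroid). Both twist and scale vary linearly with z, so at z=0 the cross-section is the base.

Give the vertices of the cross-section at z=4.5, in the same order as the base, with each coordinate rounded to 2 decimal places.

t = z/height = 4.5/6 = 0.75
s = 1 + (scale-1)·z/height = 1 + (0.79-1)·4.5/6 = 0.842500
θ = twist·z/height = 181°·4.5/6 = 135.7500° = 2.369284 rad
cos θ = -0.716302, sin θ = 0.697790 (intermediates below are computed at full precision and shown rounded to 5 d.p.)
v1: (-5,1) → rotate → (2.88372,-4.20525) → ×s → (2.42953,-3.54293) → (2.43,-3.54)
v2: (1.5,-5) → rotate → (2.41450,4.62820) → ×s → (2.03422,3.89925) → (2.03,3.90)
v3: (4,-5) → rotate → (0.62374,6.37267) → ×s → (0.52550,5.36898) → (0.53,5.37)
v4: (5,1) → rotate → (-4.27930,2.77265) → ×s → (-3.60531,2.33596) → (-3.61,2.34)
v5: (5,2) → rotate → (-4.97709,2.05635) → ×s → (-4.19320,1.73247) → (-4.19,1.73)
v6: (4,3) → rotate → (-4.95858,0.64226) → ×s → (-4.17760,0.54110) → (-4.18,0.54)
v7: (1.5,4.5) → rotate → (-4.21451,-2.17667) → ×s → (-3.55072,-1.83385) → (-3.55,-1.83)

Cross-section at z=4.5: (2.43,-3.54) (2.03,3.90) (0.53,5.37) (-3.61,2.34) (-4.19,1.73) (-4.18,0.54) (-3.55,-1.83)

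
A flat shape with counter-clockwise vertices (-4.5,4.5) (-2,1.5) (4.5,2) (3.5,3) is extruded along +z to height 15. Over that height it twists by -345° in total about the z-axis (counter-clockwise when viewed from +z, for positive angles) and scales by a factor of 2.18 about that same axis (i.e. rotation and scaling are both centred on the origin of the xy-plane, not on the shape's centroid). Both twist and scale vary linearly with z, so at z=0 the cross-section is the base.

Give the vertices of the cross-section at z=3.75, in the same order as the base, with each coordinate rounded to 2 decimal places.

Cross-section at z=3.75: (5.43,6.20) (1.77,2.71) (2.97,-5.65) (4.17,-4.27)

t = z/height = 3.75/15 = 0.25
s = 1 + (scale-1)·z/height = 1 + (2.18-1)·3.75/15 = 1.295000
θ = twist·z/height = -345°·3.75/15 = -86.2500° = -1.505346 rad
cos θ = 0.065403, sin θ = -0.997859 (intermediates below are computed at full precision and shown rounded to 5 d.p.)
v1: (-4.5,4.5) → rotate → (4.19605,4.78468) → ×s → (5.43389,6.19616) → (5.43,6.20)
v2: (-2,1.5) → rotate → (1.36598,2.09382) → ×s → (1.76895,2.71150) → (1.77,2.71)
v3: (4.5,2) → rotate → (2.29003,-4.35956) → ×s → (2.96559,-5.64563) → (2.97,-5.65)
v4: (3.5,3) → rotate → (3.22249,-3.29630) → ×s → (4.17312,-4.26870) → (4.17,-4.27)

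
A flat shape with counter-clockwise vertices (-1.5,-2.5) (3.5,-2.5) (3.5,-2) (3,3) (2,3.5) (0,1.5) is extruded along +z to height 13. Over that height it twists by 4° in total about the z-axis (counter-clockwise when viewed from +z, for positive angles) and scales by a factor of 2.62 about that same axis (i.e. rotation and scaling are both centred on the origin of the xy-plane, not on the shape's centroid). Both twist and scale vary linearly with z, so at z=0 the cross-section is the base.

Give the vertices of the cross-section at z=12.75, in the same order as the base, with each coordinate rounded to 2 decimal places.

t = z/height = 12.75/13 = 0.980769
s = 1 + (scale-1)·z/height = 1 + (2.62-1)·12.75/13 = 2.588846
θ = twist·z/height = 4°·12.75/13 = 3.9231° = 0.068471 rad
cos θ = 0.997657, sin θ = 0.068417 (intermediates below are computed at full precision and shown rounded to 5 d.p.)
v1: (-1.5,-2.5) → rotate → (-1.32544,-2.59677) → ×s → (-3.43137,-6.72263) → (-3.43,-6.72)
v2: (3.5,-2.5) → rotate → (3.66284,-2.25468) → ×s → (9.48253,-5.83703) → (9.48,-5.84)
v3: (3.5,-2) → rotate → (3.62863,-1.75585) → ×s → (9.39397,-4.54564) → (9.39,-4.55)
v4: (3,3) → rotate → (2.78772,3.19822) → ×s → (7.21698,8.27970) → (7.22,8.28)
v5: (2,3.5) → rotate → (1.75585,3.62863) → ×s → (4.54564,9.39397) → (4.55,9.39)
v6: (0,1.5) → rotate → (-0.10263,1.49649) → ×s → (-0.26568,3.87417) → (-0.27,3.87)

Cross-section at z=12.75: (-3.43,-6.72) (9.48,-5.84) (9.39,-4.55) (7.22,8.28) (4.55,9.39) (-0.27,3.87)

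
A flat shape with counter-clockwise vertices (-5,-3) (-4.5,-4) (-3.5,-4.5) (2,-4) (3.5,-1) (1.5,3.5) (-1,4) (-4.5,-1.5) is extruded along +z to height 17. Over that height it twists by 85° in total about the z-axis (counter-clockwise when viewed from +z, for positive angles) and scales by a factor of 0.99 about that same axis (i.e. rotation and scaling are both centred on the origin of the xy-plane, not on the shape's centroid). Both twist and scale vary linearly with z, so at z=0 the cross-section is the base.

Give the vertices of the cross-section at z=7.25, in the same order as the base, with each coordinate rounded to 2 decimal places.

t = z/height = 7.25/17 = 0.426471
s = 1 + (scale-1)·z/height = 1 + (0.99-1)·7.25/17 = 0.995735
θ = twist·z/height = 85°·7.25/17 = 36.2500° = 0.632682 rad
cos θ = 0.806445, sin θ = 0.591310 (intermediates below are computed at full precision and shown rounded to 5 d.p.)
v1: (-5,-3) → rotate → (-2.25829,-5.37588) → ×s → (-2.24866,-5.35296) → (-2.25,-5.35)
v2: (-4.5,-4) → rotate → (-1.26376,-5.88667) → ×s → (-1.25837,-5.86157) → (-1.26,-5.86)
v3: (-3.5,-4.5) → rotate → (-0.16166,-5.69858) → ×s → (-0.16097,-5.67428) → (-0.16,-5.67)
v4: (2,-4) → rotate → (3.97813,-2.04316) → ×s → (3.96116,-2.03445) → (3.96,-2.03)
v5: (3.5,-1) → rotate → (3.41387,1.26314) → ×s → (3.39931,1.25775) → (3.40,1.26)
v6: (1.5,3.5) → rotate → (-0.85992,3.70952) → ×s → (-0.85625,3.69370) → (-0.86,3.69)
v7: (-1,4) → rotate → (-3.17168,2.63447) → ×s → (-3.15816,2.62323) → (-3.16,2.62)
v8: (-4.5,-1.5) → rotate → (-2.74204,-3.87056) → ×s → (-2.73034,-3.85405) → (-2.73,-3.85)

Cross-section at z=7.25: (-2.25,-5.35) (-1.26,-5.86) (-0.16,-5.67) (3.96,-2.03) (3.40,1.26) (-0.86,3.69) (-3.16,2.62) (-2.73,-3.85)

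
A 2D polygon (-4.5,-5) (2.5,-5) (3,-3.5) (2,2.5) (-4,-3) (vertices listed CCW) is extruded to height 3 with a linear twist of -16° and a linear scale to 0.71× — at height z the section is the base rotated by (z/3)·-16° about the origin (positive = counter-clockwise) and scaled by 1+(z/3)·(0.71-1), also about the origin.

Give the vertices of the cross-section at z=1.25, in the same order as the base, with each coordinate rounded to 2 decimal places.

Cross-section at z=1.25: (-4.44,-3.91) (1.67,-4.62) (2.26,-3.36) (2.00,1.98) (-3.80,-2.21)

t = z/height = 1.25/3 = 0.416667
s = 1 + (scale-1)·z/height = 1 + (0.71-1)·1.25/3 = 0.879167
θ = twist·z/height = -16°·1.25/3 = -6.6667° = -0.116355 rad
cos θ = 0.993238, sin θ = -0.116093 (intermediates below are computed at full precision and shown rounded to 5 d.p.)
v1: (-4.5,-5) → rotate → (-5.05004,-4.44377) → ×s → (-4.43982,-3.90682) → (-4.44,-3.91)
v2: (2.5,-5) → rotate → (1.90263,-5.25642) → ×s → (1.67273,-4.62127) → (1.67,-4.62)
v3: (3,-3.5) → rotate → (2.57339,-3.82461) → ×s → (2.26244,-3.36247) → (2.26,-3.36)
v4: (2,2.5) → rotate → (2.27671,2.25091) → ×s → (2.00161,1.97893) → (2.00,1.98)
v5: (-4,-3) → rotate → (-4.32123,-2.51534) → ×s → (-3.79908,-2.21141) → (-3.80,-2.21)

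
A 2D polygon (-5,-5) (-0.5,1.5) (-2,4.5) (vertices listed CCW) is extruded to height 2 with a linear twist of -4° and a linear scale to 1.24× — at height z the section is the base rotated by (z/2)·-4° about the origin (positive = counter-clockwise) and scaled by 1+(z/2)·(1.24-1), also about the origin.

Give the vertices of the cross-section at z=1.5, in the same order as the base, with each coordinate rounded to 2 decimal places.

t = z/height = 1.5/2 = 0.75
s = 1 + (scale-1)·z/height = 1 + (1.24-1)·1.5/2 = 1.180000
θ = twist·z/height = -4°·1.5/2 = -3.0000° = -0.052360 rad
cos θ = 0.998630, sin θ = -0.052336 (intermediates below are computed at full precision and shown rounded to 5 d.p.)
v1: (-5,-5) → rotate → (-5.25483,-4.73147) → ×s → (-6.20070,-5.58313) → (-6.20,-5.58)
v2: (-0.5,1.5) → rotate → (-0.42081,1.52411) → ×s → (-0.49656,1.79845) → (-0.50,1.80)
v3: (-2,4.5) → rotate → (-1.76175,4.59850) → ×s → (-2.07886,5.42624) → (-2.08,5.43)

Cross-section at z=1.5: (-6.20,-5.58) (-0.50,1.80) (-2.08,5.43)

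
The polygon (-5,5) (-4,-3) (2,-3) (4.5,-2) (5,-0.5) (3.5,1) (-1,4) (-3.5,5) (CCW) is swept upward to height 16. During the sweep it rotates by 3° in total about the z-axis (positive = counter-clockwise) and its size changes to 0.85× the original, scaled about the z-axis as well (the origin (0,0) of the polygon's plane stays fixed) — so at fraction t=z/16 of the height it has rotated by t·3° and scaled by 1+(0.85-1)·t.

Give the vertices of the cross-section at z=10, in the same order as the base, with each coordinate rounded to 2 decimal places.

t = z/height = 10/16 = 0.625
s = 1 + (scale-1)·z/height = 1 + (0.85-1)·10/16 = 0.906250
θ = twist·z/height = 3°·10/16 = 1.8750° = 0.032725 rad
cos θ = 0.999465, sin θ = 0.032719 (intermediates below are computed at full precision and shown rounded to 5 d.p.)
v1: (-5,5) → rotate → (-5.16092,4.83373) → ×s → (-4.67708,4.38057) → (-4.68,4.38)
v2: (-4,-3) → rotate → (-3.89970,-3.12927) → ×s → (-3.53410,-2.83590) → (-3.53,-2.84)
v3: (2,-3) → rotate → (2.09709,-2.93296) → ×s → (1.90048,-2.65799) → (1.90,-2.66)
v4: (4.5,-2) → rotate → (4.56303,-1.85169) → ×s → (4.13524,-1.67810) → (4.14,-1.68)
v5: (5,-0.5) → rotate → (5.01368,-0.33614) → ×s → (4.54365,-0.30462) → (4.54,-0.30)
v6: (3.5,1) → rotate → (3.46541,1.11398) → ×s → (3.14053,1.00955) → (3.14,1.01)
v7: (-1,4) → rotate → (-1.13034,3.96514) → ×s → (-1.02437,3.59341) → (-1.02,3.59)
v8: (-3.5,5) → rotate → (-3.66172,4.88281) → ×s → (-3.31844,4.42504) → (-3.32,4.43)

Cross-section at z=10: (-4.68,4.38) (-3.53,-2.84) (1.90,-2.66) (4.14,-1.68) (4.54,-0.30) (3.14,1.01) (-1.02,3.59) (-3.32,4.43)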